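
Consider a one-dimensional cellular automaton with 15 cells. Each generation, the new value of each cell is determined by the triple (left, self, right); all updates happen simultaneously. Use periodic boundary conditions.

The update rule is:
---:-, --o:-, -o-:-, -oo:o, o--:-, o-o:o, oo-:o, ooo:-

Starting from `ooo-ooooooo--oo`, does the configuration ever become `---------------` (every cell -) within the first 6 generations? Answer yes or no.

--ooo-----o--o-
--o-o----------
---o-----------
---------------
all cells are - at generation 4

yes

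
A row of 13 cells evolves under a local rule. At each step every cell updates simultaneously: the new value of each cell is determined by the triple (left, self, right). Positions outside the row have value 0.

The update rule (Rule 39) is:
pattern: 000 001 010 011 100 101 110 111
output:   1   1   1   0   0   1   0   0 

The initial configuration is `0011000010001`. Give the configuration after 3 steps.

1110001111011

1100011110111
0001100001000
1110001111011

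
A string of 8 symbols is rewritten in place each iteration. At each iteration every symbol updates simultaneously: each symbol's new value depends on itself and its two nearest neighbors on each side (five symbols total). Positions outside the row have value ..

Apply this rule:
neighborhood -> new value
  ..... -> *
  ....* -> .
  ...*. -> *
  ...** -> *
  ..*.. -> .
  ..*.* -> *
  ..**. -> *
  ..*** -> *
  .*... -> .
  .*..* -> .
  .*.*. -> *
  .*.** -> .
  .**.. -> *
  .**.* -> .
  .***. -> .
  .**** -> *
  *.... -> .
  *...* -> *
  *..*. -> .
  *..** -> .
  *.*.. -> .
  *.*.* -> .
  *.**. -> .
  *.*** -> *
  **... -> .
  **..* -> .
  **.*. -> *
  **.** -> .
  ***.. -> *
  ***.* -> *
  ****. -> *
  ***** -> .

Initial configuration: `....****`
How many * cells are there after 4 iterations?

4

iteration 1: **.*****
iteration 2: *..**.**
iteration 3: ...*...*
iteration 4: *.*..**.
count of *: 4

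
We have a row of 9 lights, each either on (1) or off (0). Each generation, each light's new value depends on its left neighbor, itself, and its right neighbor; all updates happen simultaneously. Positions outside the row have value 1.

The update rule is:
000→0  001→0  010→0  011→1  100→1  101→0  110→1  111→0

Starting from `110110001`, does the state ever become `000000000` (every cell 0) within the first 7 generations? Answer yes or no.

no

010111001
000101101
100001101
110001101
011001101
011101101
010101101
generation 7 is 010101101, still not uniform 0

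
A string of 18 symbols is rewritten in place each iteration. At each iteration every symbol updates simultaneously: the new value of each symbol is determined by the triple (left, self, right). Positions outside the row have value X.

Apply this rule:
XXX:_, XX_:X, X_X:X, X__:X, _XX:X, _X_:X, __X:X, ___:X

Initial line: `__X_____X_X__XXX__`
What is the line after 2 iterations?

XXXXXXXXXXXXXX_XXX
_____________XXX__

_____________XXX__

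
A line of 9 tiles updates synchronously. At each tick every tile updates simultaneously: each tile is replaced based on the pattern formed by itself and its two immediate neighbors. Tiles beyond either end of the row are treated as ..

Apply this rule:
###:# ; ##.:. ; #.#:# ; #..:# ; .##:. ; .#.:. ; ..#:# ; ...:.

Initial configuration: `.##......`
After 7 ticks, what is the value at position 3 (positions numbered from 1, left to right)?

.

#..#.....
.##.#....
#..#.#...
.##.#.#..
#..#.#.#.
.##.#.#.#
#..#.#.#.
position 3 holds .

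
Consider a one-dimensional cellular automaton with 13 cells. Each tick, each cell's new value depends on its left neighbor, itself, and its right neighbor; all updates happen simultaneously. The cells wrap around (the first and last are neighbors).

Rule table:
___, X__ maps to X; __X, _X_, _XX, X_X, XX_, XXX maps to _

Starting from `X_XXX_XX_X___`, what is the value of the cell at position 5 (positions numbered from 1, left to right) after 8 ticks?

__________XX_
XXXXXXXXX___X
_________XX__
XXXXXXXX___XX
________XX___
XXXXXXX___XXX
_______XX____
XXXXXX___XXXX
position 5 holds X

X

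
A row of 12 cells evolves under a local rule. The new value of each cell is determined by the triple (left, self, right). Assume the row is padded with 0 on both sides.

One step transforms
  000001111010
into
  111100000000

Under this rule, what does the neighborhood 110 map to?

0

At position 8 the neighborhood is 110; the next row has 0 there.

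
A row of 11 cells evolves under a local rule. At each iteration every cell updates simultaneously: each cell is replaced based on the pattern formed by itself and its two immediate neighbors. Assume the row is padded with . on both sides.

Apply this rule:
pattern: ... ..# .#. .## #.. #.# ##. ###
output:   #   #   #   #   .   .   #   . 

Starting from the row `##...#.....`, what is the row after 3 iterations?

##.###.####
##.#.#.#..#
##.#.#.#.##

##.#.#.#.##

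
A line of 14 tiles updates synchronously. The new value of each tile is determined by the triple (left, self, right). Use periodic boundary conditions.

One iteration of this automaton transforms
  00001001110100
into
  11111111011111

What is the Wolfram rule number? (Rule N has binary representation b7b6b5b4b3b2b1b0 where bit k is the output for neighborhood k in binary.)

position 8: 111 → 0  (bit 7 = 0)
position 9: 110 → 1  (bit 6 = 1)
position 10: 101 → 1  (bit 5 = 1)
position 5: 100 → 1  (bit 4 = 1)
position 7: 011 → 1  (bit 3 = 1)
position 4: 010 → 1  (bit 2 = 1)
position 3: 001 → 1  (bit 1 = 1)
position 0: 000 → 1  (bit 0 = 1)
bits b7..b0 = 01111111 = 127

127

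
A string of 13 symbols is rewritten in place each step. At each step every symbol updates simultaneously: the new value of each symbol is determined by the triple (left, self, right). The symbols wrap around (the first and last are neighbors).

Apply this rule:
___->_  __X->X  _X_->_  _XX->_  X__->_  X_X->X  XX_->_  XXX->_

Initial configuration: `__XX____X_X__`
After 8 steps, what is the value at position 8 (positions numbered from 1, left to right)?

_X_____X_X___
X_____X_X____
_____X_X____X
____X_X____X_
___X_X____X__
__X_X____X___
_X_X____X____
X_X____X_____
position 8 holds X

X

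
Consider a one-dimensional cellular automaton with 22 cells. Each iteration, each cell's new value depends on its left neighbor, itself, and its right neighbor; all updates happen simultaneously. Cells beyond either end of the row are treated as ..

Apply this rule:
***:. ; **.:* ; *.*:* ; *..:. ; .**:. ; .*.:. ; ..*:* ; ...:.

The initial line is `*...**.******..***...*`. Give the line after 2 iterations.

..*.*.*....*.*..*..*..

...*.**.....*.*..*..*.
..*.*.*....*.*..*..*..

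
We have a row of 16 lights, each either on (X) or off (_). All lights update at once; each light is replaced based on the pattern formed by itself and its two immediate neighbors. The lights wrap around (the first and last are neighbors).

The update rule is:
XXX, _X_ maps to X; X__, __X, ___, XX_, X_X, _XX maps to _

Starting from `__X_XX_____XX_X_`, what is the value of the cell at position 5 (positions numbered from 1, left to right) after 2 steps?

__X___________X_
__X___________X_
position 5 holds _

_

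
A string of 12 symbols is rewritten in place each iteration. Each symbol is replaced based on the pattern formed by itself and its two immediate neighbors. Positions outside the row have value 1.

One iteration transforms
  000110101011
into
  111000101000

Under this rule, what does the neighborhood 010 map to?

At position 6 the neighborhood is 010; the next row has 1 there.

1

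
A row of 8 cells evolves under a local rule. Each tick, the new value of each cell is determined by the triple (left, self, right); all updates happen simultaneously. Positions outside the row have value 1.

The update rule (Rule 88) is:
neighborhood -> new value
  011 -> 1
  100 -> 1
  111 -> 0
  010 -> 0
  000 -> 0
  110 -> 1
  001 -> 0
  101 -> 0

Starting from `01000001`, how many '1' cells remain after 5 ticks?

00100001
10010001
11001001
01100101
01110001
count of 1: 4

4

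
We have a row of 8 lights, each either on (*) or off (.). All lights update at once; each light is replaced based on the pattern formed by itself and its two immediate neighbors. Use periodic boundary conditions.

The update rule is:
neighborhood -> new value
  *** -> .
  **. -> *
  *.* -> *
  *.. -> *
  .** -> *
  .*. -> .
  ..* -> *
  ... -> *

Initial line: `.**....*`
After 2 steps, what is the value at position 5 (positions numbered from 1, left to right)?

.

*******.
*.....**
position 5 holds .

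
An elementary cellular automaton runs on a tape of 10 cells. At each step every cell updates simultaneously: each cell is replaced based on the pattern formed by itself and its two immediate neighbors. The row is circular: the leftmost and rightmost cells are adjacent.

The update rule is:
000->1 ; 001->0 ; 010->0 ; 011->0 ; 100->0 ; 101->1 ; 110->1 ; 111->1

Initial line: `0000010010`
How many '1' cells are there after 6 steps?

6

1111000000
0111011110
0011101110
1001110110
0000111011
0110011101
count of 1: 6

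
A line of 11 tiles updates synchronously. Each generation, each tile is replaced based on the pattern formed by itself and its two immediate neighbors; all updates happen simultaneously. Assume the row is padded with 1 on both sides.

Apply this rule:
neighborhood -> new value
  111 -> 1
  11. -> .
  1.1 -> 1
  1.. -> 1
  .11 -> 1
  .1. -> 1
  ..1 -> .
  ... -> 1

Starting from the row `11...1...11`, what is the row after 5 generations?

generation 1: 1.11.111.11
generation 2: .11.111.111
generation 3: 11.111.1111
generation 4: 1.111.11111
generation 5: .111.111111

.111.111111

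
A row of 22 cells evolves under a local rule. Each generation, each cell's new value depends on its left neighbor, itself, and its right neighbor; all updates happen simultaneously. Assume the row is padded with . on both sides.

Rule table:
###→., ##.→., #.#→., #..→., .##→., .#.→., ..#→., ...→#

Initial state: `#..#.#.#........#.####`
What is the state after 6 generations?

.........######.......
########........######
.........######.......  (repeats generation 1; period 2)
generation 6: ########........######

########........######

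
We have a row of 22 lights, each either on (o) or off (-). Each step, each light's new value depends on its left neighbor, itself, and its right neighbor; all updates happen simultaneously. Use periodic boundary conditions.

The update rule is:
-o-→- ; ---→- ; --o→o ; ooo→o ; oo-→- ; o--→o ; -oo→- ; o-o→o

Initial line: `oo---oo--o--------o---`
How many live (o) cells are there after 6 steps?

12

--o-o--oo-o------o-o-o
oo-o-oo--o-o----o-o-o-
--o-o--oo-o-o--o-o-o-o
oo-o-oo--o-o-oo-o-o-o-
--o-o--oo-o-o--o-o-o-o  (repeats step 3; period 2)
step 6: oo-o-oo--o-o-oo-o-o-o-
count of o: 12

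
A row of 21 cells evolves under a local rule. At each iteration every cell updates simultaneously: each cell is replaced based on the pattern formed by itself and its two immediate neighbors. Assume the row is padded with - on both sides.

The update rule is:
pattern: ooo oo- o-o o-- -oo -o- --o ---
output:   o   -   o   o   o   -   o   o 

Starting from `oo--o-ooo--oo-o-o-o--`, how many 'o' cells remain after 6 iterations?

iteration 1: o-oo-ooo-ooo-o-o-o-oo
iteration 2: -oo-ooo-ooo-o-o-o-oo-
iteration 3: oo-ooo-ooo-o-o-o-oo-o
iteration 4: o-ooo-ooo-o-o-o-oo-o-
iteration 5: -ooo-ooo-o-o-o-oo-o-o
iteration 6: ooo-ooo-o-o-o-oo-o-o-
count of o: 13

13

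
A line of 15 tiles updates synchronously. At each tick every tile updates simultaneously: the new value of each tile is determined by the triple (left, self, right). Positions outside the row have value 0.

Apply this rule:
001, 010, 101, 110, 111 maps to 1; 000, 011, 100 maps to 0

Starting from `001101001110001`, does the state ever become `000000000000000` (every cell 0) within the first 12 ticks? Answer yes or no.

010111010110011
111011111010101
011101111111111
101110111111111
110111011111111
011011101111111
101101110111111
110110111011111
011011011101111
101101101110111
110110110111011
011011011011101
tick 12 is 011011011011101, still not uniform 0

no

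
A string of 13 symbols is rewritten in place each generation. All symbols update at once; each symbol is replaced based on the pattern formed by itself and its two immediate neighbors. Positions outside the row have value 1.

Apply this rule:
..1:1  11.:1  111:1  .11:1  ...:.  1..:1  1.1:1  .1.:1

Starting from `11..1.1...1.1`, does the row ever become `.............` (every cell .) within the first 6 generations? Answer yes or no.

no

generation 1: 11111111.1111
generation 2: 1111111111111
generation 3: 1111111111111  (fixed point — unchanged through generation 6)
generation 6 is 1111111111111, still not uniform .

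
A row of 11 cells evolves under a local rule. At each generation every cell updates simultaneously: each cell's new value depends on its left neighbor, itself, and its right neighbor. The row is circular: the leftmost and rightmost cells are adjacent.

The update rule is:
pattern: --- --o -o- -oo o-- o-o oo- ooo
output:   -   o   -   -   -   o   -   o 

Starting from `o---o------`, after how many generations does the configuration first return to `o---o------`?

---o------o
--o------o-
-o------o--
o------o---
------o---o
-----o---o-
----o---o--
---o---o---
--o---o----
-o---o-----
o---o------

11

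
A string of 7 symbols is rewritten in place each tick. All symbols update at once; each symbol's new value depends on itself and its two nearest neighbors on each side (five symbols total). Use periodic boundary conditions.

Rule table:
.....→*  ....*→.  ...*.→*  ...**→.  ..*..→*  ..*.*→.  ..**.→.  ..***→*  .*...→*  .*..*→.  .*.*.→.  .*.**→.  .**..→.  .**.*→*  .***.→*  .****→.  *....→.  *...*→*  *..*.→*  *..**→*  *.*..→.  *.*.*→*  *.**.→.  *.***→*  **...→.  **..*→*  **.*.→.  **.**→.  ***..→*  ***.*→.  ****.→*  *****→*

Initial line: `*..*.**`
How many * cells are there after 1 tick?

***..**
count of *: 5

5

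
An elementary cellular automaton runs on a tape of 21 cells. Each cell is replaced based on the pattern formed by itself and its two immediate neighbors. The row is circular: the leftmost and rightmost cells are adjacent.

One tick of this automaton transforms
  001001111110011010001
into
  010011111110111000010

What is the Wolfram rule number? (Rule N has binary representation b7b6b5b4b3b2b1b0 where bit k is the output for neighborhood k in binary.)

202

position 6: 111 → 1  (bit 7 = 1)
position 10: 110 → 1  (bit 6 = 1)
position 15: 101 → 0  (bit 5 = 0)
position 0: 100 → 0  (bit 4 = 0)
position 5: 011 → 1  (bit 3 = 1)
position 2: 010 → 0  (bit 2 = 0)
position 1: 001 → 1  (bit 1 = 1)
position 18: 000 → 0  (bit 0 = 0)
bits b7..b0 = 11001010 = 202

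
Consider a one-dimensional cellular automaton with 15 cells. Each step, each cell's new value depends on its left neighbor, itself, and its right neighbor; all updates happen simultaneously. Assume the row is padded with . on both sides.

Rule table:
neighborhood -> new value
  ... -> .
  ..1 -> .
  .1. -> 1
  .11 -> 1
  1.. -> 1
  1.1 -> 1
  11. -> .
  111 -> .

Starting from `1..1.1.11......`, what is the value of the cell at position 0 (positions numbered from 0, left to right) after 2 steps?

1

11.11111.1.....
1.11....111....
position 0 holds 1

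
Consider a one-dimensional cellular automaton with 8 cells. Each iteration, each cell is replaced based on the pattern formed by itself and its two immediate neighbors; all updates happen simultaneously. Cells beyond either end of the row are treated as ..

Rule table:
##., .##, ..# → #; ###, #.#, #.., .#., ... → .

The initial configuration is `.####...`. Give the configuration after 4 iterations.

##..#...
##.#....
##......
##......

##......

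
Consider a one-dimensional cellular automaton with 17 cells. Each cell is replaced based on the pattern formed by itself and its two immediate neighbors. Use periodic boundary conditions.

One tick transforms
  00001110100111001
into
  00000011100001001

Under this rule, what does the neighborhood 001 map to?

0

At position 3 the neighborhood is 001; the next row has 0 there.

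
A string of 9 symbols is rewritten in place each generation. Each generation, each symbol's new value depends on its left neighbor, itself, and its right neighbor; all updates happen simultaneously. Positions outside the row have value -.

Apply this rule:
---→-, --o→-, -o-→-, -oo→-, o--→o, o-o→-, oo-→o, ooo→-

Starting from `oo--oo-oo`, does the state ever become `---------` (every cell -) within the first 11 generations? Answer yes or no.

yes

-oo--o--o
--oo--o--
---oo--o-
----oo--o
-----oo--
------oo-
-------oo
--------o
---------
all cells are - at generation 9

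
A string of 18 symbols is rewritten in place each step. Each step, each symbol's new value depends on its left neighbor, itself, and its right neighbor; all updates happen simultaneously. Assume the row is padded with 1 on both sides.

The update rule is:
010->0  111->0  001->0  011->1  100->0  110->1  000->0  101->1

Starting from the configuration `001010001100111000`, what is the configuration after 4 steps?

000000001100000000

000100001100101000
000000001100010000
000000001100000000
000000001100000000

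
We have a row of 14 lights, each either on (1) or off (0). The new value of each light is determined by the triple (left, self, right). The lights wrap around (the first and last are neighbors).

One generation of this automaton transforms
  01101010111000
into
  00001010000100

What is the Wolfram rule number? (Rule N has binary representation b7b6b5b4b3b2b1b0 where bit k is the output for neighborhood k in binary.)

20

position 9: 111 → 0  (bit 7 = 0)
position 2: 110 → 0  (bit 6 = 0)
position 3: 101 → 0  (bit 5 = 0)
position 11: 100 → 1  (bit 4 = 1)
position 1: 011 → 0  (bit 3 = 0)
position 4: 010 → 1  (bit 2 = 1)
position 0: 001 → 0  (bit 1 = 0)
position 12: 000 → 0  (bit 0 = 0)
bits b7..b0 = 00010100 = 20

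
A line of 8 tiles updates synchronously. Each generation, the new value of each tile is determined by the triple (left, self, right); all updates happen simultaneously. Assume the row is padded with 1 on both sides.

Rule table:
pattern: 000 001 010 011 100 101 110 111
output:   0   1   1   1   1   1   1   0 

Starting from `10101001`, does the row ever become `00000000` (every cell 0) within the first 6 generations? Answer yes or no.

11111111
00000000
all cells are 0 at generation 2

yes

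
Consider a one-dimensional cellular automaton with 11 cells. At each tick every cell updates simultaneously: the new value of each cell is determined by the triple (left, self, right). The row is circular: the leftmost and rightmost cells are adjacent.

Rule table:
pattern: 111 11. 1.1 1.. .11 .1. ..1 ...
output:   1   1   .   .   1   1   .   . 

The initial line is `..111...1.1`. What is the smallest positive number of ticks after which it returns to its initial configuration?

1

tick 1: ..111...1.1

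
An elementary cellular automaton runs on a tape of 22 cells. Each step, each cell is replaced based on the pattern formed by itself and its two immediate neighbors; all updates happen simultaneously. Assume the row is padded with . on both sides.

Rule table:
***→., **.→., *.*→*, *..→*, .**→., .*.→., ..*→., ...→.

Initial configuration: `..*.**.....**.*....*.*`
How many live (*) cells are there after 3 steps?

4

...*..*......*.*....*.
....*..*......*.*....*
.....*..*......*.*....
count of *: 4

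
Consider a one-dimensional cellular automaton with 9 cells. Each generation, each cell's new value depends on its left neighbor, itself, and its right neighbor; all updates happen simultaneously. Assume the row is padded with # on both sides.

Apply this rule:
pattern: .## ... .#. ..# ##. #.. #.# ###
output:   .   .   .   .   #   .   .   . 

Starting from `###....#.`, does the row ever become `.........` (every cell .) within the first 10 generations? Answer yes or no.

generation 1: ..#......
generation 2: .........
all cells are . at generation 2

yes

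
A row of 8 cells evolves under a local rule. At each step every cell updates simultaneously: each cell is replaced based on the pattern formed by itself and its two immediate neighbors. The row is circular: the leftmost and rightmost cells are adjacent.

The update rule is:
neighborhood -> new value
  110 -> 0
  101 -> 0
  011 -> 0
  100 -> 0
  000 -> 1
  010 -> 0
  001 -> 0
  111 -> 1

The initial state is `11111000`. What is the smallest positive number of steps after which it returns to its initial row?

6

step 1: 01110010
step 2: 00100000
step 3: 10001111
step 4: 00100111
step 5: 00000010
step 6: 11111000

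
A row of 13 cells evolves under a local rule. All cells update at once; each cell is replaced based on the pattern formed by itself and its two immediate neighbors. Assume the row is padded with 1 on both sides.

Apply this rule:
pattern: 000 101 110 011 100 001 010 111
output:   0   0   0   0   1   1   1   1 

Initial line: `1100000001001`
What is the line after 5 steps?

1010000011110
0011000101100
1100101100011
1011100010101
0001010110100

0001010110100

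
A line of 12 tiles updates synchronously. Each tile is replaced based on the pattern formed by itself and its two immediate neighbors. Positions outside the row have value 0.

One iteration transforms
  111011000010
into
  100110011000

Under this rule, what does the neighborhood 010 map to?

0

At position 10 the neighborhood is 010; the next row has 0 there.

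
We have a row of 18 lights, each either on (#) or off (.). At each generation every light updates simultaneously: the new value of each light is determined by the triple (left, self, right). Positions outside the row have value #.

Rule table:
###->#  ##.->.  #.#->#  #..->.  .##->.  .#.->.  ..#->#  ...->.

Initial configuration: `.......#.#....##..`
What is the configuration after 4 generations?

......#.#....#...#
.....#.#....#...#.
....#.#....#...#.#
...#.#....#...#.#.

...#.#....#...#.#.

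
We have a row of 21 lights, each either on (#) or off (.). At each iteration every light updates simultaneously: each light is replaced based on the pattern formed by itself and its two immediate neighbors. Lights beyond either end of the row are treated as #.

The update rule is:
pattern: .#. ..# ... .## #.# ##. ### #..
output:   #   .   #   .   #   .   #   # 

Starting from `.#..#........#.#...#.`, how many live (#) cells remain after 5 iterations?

iteration 1: ###.########.#####.##
iteration 2: ##.#.######.#.###.#.#
iteration 3: #.###.####.###.#.###.
iteration 4: .#.#.#.##.#.#.###.#.#
iteration 5: #######..#####.#.###.
count of #: 16

16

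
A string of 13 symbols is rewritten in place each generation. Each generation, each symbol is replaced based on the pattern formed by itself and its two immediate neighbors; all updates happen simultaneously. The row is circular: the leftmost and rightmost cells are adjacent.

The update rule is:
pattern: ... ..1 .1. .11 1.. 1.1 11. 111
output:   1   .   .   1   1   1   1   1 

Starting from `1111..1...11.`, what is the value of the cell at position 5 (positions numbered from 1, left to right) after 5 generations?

1

generation 1: 11111..11.111
generation 2: 111111.111111
generation 3: 1111111111111
generation 4: 1111111111111  (fixed point — unchanged through generation 5)
position 5 holds 1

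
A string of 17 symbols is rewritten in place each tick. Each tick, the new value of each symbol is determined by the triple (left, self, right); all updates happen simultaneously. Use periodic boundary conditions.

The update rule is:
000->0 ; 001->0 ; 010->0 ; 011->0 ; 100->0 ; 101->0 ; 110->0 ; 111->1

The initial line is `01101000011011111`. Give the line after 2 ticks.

00000000000001110
00000000000000100

00000000000000100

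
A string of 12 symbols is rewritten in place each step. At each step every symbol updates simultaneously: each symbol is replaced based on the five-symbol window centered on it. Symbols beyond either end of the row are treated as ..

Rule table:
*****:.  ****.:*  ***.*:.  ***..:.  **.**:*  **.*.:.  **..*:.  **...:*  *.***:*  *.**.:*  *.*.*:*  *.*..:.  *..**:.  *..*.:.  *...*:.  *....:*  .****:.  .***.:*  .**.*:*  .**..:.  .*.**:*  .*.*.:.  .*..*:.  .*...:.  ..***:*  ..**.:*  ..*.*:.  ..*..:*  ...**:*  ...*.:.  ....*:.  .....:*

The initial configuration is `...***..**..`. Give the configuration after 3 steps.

*.***...*.**
.***.*...**.
***.....**.*

***.....**.*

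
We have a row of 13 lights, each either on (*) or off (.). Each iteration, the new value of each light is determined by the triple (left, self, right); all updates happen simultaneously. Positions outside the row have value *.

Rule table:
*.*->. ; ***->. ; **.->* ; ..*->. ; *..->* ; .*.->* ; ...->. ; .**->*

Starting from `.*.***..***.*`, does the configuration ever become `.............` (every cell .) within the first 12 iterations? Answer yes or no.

no

.*.*.**.*.*.*
.*.*.**.*.*.*  (fixed point — unchanged through iteration 12)
iteration 12 is .*.*.**.*.*.*, still not uniform .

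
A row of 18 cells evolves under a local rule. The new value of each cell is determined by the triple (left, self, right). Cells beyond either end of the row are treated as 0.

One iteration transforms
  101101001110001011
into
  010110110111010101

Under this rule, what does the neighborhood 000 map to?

At position 12 the neighborhood is 000; the next row has 0 there.

0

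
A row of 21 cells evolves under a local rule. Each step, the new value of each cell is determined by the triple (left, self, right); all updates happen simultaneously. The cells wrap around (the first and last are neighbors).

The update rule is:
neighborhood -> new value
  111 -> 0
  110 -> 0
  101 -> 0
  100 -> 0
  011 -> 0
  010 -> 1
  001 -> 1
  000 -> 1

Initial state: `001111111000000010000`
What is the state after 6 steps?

step 1: 110000000011111110111
step 2: 000111111100000000000
step 3: 111000000001111111111
step 4: 000011111110000000000
step 5: 111100000000111111111
step 6: 000001111111000000000

000001111111000000000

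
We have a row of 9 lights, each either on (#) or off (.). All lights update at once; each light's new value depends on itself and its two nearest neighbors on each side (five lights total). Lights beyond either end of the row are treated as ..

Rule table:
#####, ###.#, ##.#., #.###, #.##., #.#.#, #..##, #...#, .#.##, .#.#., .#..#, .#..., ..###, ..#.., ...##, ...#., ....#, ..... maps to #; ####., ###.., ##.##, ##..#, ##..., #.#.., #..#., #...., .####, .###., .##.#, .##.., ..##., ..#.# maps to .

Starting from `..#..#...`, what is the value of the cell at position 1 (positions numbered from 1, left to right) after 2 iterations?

#

####.##.#
#..#.#.#.
position 1 holds #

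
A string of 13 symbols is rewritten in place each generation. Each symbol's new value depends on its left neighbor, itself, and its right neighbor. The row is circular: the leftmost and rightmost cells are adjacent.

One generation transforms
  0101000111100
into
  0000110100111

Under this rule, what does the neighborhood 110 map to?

At position 10 the neighborhood is 110; the next row has 1 there.

1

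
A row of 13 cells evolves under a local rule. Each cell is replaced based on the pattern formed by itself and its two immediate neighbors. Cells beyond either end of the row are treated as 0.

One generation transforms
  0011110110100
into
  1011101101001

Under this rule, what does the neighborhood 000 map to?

At position 0 the neighborhood is 000; the next row has 1 there.

1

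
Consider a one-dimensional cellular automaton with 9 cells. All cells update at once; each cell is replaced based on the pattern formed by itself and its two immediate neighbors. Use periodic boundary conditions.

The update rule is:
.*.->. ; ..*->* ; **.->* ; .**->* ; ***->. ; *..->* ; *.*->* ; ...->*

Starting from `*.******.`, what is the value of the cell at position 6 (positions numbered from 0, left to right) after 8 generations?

*

.**....**
*********
.........
*********  (repeats generation 2; period 2)
generation 8: *********
position 6 holds *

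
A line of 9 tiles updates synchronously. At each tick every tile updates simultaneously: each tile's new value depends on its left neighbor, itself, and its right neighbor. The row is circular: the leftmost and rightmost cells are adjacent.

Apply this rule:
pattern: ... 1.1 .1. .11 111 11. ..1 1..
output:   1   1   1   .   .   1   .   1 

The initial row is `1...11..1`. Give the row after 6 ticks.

111..11..
..11..11.
1..11..11
11..11...
.11..111.
..11...11

..11...11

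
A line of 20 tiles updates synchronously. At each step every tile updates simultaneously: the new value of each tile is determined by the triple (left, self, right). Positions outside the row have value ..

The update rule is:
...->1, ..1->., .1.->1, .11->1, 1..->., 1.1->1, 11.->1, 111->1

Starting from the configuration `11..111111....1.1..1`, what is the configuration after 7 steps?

11..1111111111111..1

11..111111.11.111..1
11..1111111111111..1
11..1111111111111..1  (fixed point — unchanged through step 7)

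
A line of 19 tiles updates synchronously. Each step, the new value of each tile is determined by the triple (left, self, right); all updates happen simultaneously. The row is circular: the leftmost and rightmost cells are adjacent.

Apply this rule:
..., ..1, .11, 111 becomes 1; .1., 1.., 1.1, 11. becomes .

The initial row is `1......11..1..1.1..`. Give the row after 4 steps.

..111111..1..1....1
.111111..1..1..111.
111111..1..1..111..
11111..1..1..111..1

11111..1..1..111..1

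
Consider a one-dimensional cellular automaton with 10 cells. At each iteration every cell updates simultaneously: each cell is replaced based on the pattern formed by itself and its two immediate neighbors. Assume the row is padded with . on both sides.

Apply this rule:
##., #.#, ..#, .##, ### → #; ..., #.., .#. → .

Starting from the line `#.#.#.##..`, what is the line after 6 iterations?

.#.#.###..
#.#.####..
.#.#####..
#.######..
.#######..
########..

########..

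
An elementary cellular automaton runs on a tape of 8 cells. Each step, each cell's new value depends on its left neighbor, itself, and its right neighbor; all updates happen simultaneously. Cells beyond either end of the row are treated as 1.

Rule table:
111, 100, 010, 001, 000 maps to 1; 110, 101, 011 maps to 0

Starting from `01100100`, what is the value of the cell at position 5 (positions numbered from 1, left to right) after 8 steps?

1

00011111
11101111
11000111
10111011
00010001
11111110
11111100
11111011
position 5 holds 1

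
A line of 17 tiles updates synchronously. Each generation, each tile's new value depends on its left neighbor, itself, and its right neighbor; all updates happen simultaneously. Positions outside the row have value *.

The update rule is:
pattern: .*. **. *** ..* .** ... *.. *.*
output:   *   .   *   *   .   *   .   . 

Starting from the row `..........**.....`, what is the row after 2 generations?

.*********...****
..*******..**.***

..*******..**.***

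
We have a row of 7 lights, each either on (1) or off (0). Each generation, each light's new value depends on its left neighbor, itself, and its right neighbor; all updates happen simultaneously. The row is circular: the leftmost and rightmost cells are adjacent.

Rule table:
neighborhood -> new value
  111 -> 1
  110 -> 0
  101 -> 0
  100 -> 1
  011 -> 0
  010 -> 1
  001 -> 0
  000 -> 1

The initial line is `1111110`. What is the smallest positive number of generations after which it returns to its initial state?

4

0111100
0011011
1000000
1111110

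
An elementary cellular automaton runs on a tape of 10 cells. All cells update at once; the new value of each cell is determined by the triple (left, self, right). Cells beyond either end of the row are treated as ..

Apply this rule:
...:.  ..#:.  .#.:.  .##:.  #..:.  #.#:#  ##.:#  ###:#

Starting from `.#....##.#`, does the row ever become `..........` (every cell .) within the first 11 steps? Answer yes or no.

yes

step 1: .......##.
step 2: ........#.
step 3: ..........
all cells are . at step 3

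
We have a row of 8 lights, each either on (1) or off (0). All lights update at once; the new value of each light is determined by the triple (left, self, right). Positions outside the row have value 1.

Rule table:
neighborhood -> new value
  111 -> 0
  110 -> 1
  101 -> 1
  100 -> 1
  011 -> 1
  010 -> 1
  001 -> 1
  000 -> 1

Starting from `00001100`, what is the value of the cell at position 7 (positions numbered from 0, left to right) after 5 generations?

11111111
00000000
11111111  (repeats generation 1; period 2)
generation 5: 11111111
position 7 holds 1

1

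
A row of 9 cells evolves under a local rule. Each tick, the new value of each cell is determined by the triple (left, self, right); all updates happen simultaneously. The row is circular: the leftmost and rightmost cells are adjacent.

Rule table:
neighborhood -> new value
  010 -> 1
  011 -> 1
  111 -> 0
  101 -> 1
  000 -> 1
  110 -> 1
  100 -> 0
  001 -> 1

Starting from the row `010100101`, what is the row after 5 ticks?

111100010

111101111
000111000
111101011
000111110
111100010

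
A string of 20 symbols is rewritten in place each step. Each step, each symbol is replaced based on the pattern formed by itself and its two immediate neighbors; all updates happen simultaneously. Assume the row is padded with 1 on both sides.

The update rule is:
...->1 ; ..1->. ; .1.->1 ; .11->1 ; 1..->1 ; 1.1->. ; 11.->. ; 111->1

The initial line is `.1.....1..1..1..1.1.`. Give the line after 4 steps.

.11..1.1..1..1..1.1.

.11111.11.11.11.1.1.
.1111..1..1..1..1.1.
.111.1.11.11.11.1.1.
.11..1.1..1..1..1.1.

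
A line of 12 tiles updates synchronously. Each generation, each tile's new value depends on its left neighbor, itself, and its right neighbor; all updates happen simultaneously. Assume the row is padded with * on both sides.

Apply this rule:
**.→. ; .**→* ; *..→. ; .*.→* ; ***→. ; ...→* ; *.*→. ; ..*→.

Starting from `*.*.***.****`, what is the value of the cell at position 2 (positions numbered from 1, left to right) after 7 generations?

.

..*.*...*...
..*.*.*.*.*.
..*.*.*.*.*.  (fixed point — unchanged through generation 7)
position 2 holds .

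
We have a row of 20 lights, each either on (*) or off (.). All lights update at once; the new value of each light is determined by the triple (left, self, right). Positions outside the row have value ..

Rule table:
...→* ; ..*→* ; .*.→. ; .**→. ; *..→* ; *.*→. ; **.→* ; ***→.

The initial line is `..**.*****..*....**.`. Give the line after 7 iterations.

**.*.....***.****.**
.*..*****..*....*..*
*.**....***.****.**.
...*****..*....*..**
***....***.****.**.*
..*****..*....*..*..
**....***.****.**.**

**....***.****.**.**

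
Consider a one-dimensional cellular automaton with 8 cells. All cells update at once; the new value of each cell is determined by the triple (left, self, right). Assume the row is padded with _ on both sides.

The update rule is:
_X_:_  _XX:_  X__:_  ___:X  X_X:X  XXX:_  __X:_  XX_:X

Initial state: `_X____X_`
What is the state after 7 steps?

__X____X

___XX___
XX__X_XX
_X___X_X
___X__X_
XX______
_X_XXXXX
__X____X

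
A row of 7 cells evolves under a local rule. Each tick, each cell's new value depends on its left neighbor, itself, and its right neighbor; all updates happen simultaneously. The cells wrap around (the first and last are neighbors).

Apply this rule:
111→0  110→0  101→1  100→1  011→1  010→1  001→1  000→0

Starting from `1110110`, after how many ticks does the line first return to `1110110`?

14

1001101
0111011
1100110
1011101
0110011
1101110
1011001
0110111
1101100
1011011
0110110
1101101
0011011
1110110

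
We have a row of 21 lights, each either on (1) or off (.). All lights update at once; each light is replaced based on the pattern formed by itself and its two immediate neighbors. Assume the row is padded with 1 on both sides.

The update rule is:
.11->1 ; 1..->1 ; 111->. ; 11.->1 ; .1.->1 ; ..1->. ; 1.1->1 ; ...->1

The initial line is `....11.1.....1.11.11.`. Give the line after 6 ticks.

tick 1: 111.11111111.11111111
tick 2: ..111......111.......
tick 3: 1.1.111111.1.1111111.
tick 4: 11111....11111.....11
tick 5: ....1111.1...11111.1.
tick 6: 111.1..11111.1...1111

111.1..11111.1...1111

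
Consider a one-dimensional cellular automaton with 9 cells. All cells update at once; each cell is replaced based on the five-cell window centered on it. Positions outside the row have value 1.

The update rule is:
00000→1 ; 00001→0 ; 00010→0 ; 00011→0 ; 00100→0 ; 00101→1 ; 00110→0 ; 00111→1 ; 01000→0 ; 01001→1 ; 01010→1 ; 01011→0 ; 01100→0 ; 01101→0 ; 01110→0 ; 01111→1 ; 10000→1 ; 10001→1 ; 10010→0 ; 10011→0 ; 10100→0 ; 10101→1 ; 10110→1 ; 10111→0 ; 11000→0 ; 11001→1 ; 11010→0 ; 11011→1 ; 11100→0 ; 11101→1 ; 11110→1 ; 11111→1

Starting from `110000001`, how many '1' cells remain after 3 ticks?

100111001
010100101
011010100
count of 1: 4

4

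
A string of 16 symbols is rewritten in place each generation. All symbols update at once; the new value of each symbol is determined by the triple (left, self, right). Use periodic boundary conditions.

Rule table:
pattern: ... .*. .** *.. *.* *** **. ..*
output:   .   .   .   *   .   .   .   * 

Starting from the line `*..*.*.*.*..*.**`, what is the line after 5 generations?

....*...*.......

.**.......**....
*..*.....*..*...
.**.*...*.**.*.*
.....*.*........
....*...*.......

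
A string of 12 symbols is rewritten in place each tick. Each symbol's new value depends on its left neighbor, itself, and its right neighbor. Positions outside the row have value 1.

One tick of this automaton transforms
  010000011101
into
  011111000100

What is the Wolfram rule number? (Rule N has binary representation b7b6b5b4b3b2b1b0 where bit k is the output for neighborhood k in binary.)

position 8: 111 → 0  (bit 7 = 0)
position 9: 110 → 1  (bit 6 = 1)
position 0: 101 → 0  (bit 5 = 0)
position 2: 100 → 1  (bit 4 = 1)
position 7: 011 → 0  (bit 3 = 0)
position 1: 010 → 1  (bit 2 = 1)
position 6: 001 → 0  (bit 1 = 0)
position 3: 000 → 1  (bit 0 = 1)
bits b7..b0 = 01010101 = 85

85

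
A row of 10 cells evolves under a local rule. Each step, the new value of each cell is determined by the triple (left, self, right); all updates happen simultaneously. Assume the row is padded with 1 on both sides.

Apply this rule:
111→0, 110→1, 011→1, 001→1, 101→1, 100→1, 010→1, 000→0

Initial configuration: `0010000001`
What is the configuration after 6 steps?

1111100011

1111000011
0001100110
1011111111
1110000000
0011000001
1111100011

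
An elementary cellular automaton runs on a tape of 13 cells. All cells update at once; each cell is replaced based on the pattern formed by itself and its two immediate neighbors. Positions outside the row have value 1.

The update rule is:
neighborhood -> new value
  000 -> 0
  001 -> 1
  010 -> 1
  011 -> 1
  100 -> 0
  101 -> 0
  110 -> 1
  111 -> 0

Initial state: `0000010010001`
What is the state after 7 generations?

0000110110011
0001110110110
0011010110110
0111010110110
0101010110110
0101010110110  (fixed point — unchanged through generation 7)

0101010110110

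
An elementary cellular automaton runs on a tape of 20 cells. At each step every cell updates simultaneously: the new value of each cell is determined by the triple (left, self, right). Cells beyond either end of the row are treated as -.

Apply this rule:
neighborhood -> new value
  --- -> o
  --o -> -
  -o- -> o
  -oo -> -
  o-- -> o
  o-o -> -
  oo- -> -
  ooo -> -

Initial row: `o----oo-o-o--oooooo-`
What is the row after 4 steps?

step 1: oooo----o-oo-------o
step 2: ----ooo-o---oooooo-o
step 3: ooo-----ooo--------o
step 4: ---oooo----ooooooo-o

---oooo----ooooooo-o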